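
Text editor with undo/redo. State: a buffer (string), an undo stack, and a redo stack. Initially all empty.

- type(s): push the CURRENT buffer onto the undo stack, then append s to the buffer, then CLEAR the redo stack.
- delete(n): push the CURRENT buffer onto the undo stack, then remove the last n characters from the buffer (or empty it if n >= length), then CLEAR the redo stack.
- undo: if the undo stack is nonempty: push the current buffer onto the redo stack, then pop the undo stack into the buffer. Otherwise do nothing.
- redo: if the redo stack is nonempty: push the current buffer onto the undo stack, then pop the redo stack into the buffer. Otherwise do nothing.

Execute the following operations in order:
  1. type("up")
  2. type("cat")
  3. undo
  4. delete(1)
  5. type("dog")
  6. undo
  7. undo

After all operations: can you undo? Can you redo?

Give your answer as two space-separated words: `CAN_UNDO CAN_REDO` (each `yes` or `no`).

Answer: yes yes

Derivation:
After op 1 (type): buf='up' undo_depth=1 redo_depth=0
After op 2 (type): buf='upcat' undo_depth=2 redo_depth=0
After op 3 (undo): buf='up' undo_depth=1 redo_depth=1
After op 4 (delete): buf='u' undo_depth=2 redo_depth=0
After op 5 (type): buf='udog' undo_depth=3 redo_depth=0
After op 6 (undo): buf='u' undo_depth=2 redo_depth=1
After op 7 (undo): buf='up' undo_depth=1 redo_depth=2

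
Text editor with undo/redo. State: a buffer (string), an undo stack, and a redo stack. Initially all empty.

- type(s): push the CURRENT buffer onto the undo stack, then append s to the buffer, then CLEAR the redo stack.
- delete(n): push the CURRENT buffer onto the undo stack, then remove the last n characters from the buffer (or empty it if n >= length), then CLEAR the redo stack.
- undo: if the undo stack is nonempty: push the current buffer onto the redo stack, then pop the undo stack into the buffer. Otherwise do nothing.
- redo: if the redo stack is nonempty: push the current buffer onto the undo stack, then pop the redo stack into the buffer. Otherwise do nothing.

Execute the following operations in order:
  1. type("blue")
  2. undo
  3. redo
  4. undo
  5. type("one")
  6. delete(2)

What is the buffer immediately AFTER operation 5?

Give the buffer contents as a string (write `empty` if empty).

After op 1 (type): buf='blue' undo_depth=1 redo_depth=0
After op 2 (undo): buf='(empty)' undo_depth=0 redo_depth=1
After op 3 (redo): buf='blue' undo_depth=1 redo_depth=0
After op 4 (undo): buf='(empty)' undo_depth=0 redo_depth=1
After op 5 (type): buf='one' undo_depth=1 redo_depth=0

Answer: one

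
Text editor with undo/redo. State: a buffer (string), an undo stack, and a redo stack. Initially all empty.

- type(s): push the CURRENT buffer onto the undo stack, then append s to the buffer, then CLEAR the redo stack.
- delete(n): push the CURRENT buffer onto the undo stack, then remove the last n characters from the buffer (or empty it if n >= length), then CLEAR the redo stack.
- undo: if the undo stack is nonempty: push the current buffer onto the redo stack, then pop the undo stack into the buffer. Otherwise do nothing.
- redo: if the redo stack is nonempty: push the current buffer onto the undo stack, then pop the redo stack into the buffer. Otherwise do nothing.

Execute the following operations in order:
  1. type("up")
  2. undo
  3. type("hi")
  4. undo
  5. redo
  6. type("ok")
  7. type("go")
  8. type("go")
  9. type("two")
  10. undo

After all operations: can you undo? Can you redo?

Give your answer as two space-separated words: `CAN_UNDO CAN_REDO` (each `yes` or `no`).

After op 1 (type): buf='up' undo_depth=1 redo_depth=0
After op 2 (undo): buf='(empty)' undo_depth=0 redo_depth=1
After op 3 (type): buf='hi' undo_depth=1 redo_depth=0
After op 4 (undo): buf='(empty)' undo_depth=0 redo_depth=1
After op 5 (redo): buf='hi' undo_depth=1 redo_depth=0
After op 6 (type): buf='hiok' undo_depth=2 redo_depth=0
After op 7 (type): buf='hiokgo' undo_depth=3 redo_depth=0
After op 8 (type): buf='hiokgogo' undo_depth=4 redo_depth=0
After op 9 (type): buf='hiokgogotwo' undo_depth=5 redo_depth=0
After op 10 (undo): buf='hiokgogo' undo_depth=4 redo_depth=1

Answer: yes yes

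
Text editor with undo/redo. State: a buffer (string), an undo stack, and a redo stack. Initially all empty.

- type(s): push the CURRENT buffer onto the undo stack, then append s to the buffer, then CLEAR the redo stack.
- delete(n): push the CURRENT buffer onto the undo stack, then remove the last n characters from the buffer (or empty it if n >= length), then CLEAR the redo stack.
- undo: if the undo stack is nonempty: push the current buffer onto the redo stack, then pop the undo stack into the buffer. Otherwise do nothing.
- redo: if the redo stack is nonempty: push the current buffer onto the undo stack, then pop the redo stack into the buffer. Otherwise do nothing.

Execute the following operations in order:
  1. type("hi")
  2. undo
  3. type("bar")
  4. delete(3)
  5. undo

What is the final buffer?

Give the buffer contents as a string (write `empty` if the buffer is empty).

Answer: bar

Derivation:
After op 1 (type): buf='hi' undo_depth=1 redo_depth=0
After op 2 (undo): buf='(empty)' undo_depth=0 redo_depth=1
After op 3 (type): buf='bar' undo_depth=1 redo_depth=0
After op 4 (delete): buf='(empty)' undo_depth=2 redo_depth=0
After op 5 (undo): buf='bar' undo_depth=1 redo_depth=1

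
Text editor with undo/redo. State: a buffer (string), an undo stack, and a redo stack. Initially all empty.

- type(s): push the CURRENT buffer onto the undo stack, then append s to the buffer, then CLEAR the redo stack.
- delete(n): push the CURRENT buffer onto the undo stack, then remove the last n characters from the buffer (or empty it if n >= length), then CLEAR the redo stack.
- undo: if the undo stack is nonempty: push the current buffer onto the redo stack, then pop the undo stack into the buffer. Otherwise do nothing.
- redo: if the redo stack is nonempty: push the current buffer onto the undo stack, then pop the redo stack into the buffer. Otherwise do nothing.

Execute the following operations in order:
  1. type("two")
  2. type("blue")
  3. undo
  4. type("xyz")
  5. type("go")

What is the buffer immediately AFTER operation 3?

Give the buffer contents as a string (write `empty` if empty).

Answer: two

Derivation:
After op 1 (type): buf='two' undo_depth=1 redo_depth=0
After op 2 (type): buf='twoblue' undo_depth=2 redo_depth=0
After op 3 (undo): buf='two' undo_depth=1 redo_depth=1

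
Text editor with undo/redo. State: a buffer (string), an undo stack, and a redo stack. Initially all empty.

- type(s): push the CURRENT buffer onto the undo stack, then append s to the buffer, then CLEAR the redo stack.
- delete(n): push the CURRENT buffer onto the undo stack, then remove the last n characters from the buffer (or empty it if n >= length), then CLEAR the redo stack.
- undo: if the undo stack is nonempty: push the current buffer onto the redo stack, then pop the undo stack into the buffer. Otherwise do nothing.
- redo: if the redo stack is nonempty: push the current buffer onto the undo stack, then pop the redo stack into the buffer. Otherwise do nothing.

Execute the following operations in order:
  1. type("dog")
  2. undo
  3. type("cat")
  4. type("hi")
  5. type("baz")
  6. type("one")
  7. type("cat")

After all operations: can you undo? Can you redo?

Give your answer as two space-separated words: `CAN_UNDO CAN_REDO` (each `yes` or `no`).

After op 1 (type): buf='dog' undo_depth=1 redo_depth=0
After op 2 (undo): buf='(empty)' undo_depth=0 redo_depth=1
After op 3 (type): buf='cat' undo_depth=1 redo_depth=0
After op 4 (type): buf='cathi' undo_depth=2 redo_depth=0
After op 5 (type): buf='cathibaz' undo_depth=3 redo_depth=0
After op 6 (type): buf='cathibazone' undo_depth=4 redo_depth=0
After op 7 (type): buf='cathibazonecat' undo_depth=5 redo_depth=0

Answer: yes no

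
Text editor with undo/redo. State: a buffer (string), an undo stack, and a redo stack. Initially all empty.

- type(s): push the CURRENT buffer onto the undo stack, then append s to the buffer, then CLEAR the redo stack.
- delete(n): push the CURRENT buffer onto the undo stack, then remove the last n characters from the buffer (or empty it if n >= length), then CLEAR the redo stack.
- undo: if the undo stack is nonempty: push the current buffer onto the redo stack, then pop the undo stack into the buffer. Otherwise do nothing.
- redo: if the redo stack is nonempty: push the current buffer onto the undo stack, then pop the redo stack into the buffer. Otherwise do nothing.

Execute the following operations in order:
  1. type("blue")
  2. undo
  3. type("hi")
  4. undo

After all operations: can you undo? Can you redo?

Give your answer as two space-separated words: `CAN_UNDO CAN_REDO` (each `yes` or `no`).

Answer: no yes

Derivation:
After op 1 (type): buf='blue' undo_depth=1 redo_depth=0
After op 2 (undo): buf='(empty)' undo_depth=0 redo_depth=1
After op 3 (type): buf='hi' undo_depth=1 redo_depth=0
After op 4 (undo): buf='(empty)' undo_depth=0 redo_depth=1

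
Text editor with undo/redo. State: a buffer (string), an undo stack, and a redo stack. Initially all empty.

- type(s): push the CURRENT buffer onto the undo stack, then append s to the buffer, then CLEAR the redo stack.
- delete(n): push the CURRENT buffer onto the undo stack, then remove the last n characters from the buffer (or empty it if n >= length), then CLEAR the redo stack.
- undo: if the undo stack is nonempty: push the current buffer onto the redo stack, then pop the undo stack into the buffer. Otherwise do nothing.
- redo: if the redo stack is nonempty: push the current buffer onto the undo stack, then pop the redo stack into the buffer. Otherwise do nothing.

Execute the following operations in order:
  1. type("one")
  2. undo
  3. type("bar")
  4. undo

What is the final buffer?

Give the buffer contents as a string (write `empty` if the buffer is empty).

After op 1 (type): buf='one' undo_depth=1 redo_depth=0
After op 2 (undo): buf='(empty)' undo_depth=0 redo_depth=1
After op 3 (type): buf='bar' undo_depth=1 redo_depth=0
After op 4 (undo): buf='(empty)' undo_depth=0 redo_depth=1

Answer: empty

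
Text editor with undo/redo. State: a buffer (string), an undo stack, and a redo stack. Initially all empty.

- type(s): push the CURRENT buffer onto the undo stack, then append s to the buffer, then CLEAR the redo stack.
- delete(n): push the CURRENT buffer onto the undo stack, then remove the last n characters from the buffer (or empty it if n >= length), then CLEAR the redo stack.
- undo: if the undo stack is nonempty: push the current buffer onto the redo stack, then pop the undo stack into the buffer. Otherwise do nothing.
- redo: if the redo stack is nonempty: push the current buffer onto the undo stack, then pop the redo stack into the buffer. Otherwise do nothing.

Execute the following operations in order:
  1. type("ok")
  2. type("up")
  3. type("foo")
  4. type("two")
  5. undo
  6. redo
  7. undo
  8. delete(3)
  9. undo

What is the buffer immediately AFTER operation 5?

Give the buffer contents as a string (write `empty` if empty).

Answer: okupfoo

Derivation:
After op 1 (type): buf='ok' undo_depth=1 redo_depth=0
After op 2 (type): buf='okup' undo_depth=2 redo_depth=0
After op 3 (type): buf='okupfoo' undo_depth=3 redo_depth=0
After op 4 (type): buf='okupfootwo' undo_depth=4 redo_depth=0
After op 5 (undo): buf='okupfoo' undo_depth=3 redo_depth=1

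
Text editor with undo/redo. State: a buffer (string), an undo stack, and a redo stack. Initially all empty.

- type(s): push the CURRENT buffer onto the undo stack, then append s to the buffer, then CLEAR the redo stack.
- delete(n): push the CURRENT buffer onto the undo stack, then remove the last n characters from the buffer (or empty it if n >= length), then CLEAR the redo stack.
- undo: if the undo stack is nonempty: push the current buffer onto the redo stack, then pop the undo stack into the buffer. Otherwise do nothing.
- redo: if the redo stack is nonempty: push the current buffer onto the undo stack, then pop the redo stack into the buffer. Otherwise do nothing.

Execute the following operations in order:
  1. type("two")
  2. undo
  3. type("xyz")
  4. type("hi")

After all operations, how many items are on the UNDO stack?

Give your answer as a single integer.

Answer: 2

Derivation:
After op 1 (type): buf='two' undo_depth=1 redo_depth=0
After op 2 (undo): buf='(empty)' undo_depth=0 redo_depth=1
After op 3 (type): buf='xyz' undo_depth=1 redo_depth=0
After op 4 (type): buf='xyzhi' undo_depth=2 redo_depth=0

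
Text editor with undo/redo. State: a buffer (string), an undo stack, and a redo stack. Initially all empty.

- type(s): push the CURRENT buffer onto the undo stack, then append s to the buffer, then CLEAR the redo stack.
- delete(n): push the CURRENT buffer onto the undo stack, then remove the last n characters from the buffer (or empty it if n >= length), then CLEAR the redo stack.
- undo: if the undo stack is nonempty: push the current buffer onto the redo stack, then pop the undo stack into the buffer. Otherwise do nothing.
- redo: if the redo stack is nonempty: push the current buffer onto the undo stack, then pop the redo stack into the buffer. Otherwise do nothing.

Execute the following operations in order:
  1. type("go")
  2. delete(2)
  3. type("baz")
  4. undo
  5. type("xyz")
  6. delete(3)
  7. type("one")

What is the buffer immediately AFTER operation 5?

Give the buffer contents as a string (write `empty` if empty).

Answer: xyz

Derivation:
After op 1 (type): buf='go' undo_depth=1 redo_depth=0
After op 2 (delete): buf='(empty)' undo_depth=2 redo_depth=0
After op 3 (type): buf='baz' undo_depth=3 redo_depth=0
After op 4 (undo): buf='(empty)' undo_depth=2 redo_depth=1
After op 5 (type): buf='xyz' undo_depth=3 redo_depth=0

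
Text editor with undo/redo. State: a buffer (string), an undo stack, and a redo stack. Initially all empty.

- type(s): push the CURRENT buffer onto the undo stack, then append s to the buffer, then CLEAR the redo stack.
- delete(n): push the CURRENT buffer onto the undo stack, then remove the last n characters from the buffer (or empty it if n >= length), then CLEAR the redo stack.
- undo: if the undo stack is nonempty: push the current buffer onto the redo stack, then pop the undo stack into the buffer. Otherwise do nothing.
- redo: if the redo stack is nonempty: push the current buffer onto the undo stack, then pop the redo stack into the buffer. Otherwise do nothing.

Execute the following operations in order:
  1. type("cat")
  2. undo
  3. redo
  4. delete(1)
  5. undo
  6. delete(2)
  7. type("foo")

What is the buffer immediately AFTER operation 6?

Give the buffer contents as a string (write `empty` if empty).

Answer: c

Derivation:
After op 1 (type): buf='cat' undo_depth=1 redo_depth=0
After op 2 (undo): buf='(empty)' undo_depth=0 redo_depth=1
After op 3 (redo): buf='cat' undo_depth=1 redo_depth=0
After op 4 (delete): buf='ca' undo_depth=2 redo_depth=0
After op 5 (undo): buf='cat' undo_depth=1 redo_depth=1
After op 6 (delete): buf='c' undo_depth=2 redo_depth=0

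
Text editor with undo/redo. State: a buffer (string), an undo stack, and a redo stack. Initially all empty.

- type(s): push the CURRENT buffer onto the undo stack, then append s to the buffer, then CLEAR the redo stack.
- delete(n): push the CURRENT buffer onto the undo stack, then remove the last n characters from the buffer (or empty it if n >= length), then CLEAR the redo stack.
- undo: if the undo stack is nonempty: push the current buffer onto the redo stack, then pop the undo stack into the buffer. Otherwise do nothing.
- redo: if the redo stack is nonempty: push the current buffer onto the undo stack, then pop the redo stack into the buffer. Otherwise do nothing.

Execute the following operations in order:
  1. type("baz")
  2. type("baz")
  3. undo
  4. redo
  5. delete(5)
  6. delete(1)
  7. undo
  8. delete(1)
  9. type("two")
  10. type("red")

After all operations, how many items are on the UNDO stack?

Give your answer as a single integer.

After op 1 (type): buf='baz' undo_depth=1 redo_depth=0
After op 2 (type): buf='bazbaz' undo_depth=2 redo_depth=0
After op 3 (undo): buf='baz' undo_depth=1 redo_depth=1
After op 4 (redo): buf='bazbaz' undo_depth=2 redo_depth=0
After op 5 (delete): buf='b' undo_depth=3 redo_depth=0
After op 6 (delete): buf='(empty)' undo_depth=4 redo_depth=0
After op 7 (undo): buf='b' undo_depth=3 redo_depth=1
After op 8 (delete): buf='(empty)' undo_depth=4 redo_depth=0
After op 9 (type): buf='two' undo_depth=5 redo_depth=0
After op 10 (type): buf='twored' undo_depth=6 redo_depth=0

Answer: 6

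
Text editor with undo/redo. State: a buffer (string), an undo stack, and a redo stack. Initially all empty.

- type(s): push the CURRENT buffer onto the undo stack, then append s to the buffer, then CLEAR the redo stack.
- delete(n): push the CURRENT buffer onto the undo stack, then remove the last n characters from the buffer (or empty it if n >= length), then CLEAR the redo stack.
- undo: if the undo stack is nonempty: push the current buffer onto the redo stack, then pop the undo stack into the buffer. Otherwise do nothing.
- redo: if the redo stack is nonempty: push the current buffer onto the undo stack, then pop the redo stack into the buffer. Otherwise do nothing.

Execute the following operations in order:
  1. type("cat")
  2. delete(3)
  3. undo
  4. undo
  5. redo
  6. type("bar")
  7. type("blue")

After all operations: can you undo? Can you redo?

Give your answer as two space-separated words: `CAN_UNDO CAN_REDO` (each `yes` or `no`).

Answer: yes no

Derivation:
After op 1 (type): buf='cat' undo_depth=1 redo_depth=0
After op 2 (delete): buf='(empty)' undo_depth=2 redo_depth=0
After op 3 (undo): buf='cat' undo_depth=1 redo_depth=1
After op 4 (undo): buf='(empty)' undo_depth=0 redo_depth=2
After op 5 (redo): buf='cat' undo_depth=1 redo_depth=1
After op 6 (type): buf='catbar' undo_depth=2 redo_depth=0
After op 7 (type): buf='catbarblue' undo_depth=3 redo_depth=0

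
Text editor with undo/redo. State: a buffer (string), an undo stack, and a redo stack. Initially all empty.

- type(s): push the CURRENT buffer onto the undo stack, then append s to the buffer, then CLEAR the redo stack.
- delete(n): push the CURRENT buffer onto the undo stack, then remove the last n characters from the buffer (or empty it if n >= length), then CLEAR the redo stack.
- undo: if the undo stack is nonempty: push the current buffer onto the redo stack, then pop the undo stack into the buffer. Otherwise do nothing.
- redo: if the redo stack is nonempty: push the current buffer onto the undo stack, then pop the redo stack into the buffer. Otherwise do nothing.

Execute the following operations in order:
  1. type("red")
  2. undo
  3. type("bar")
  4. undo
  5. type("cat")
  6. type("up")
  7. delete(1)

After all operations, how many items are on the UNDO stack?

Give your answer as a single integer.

Answer: 3

Derivation:
After op 1 (type): buf='red' undo_depth=1 redo_depth=0
After op 2 (undo): buf='(empty)' undo_depth=0 redo_depth=1
After op 3 (type): buf='bar' undo_depth=1 redo_depth=0
After op 4 (undo): buf='(empty)' undo_depth=0 redo_depth=1
After op 5 (type): buf='cat' undo_depth=1 redo_depth=0
After op 6 (type): buf='catup' undo_depth=2 redo_depth=0
After op 7 (delete): buf='catu' undo_depth=3 redo_depth=0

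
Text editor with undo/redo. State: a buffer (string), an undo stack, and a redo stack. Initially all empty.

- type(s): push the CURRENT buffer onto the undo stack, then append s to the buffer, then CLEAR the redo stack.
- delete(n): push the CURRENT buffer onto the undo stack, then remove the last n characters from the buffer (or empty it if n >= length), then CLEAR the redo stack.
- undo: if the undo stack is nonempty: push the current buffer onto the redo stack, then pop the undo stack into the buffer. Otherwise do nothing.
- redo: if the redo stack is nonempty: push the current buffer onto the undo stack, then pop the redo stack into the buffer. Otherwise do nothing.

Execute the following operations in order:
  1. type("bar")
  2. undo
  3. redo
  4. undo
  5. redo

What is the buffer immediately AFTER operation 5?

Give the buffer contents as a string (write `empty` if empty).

After op 1 (type): buf='bar' undo_depth=1 redo_depth=0
After op 2 (undo): buf='(empty)' undo_depth=0 redo_depth=1
After op 3 (redo): buf='bar' undo_depth=1 redo_depth=0
After op 4 (undo): buf='(empty)' undo_depth=0 redo_depth=1
After op 5 (redo): buf='bar' undo_depth=1 redo_depth=0

Answer: bar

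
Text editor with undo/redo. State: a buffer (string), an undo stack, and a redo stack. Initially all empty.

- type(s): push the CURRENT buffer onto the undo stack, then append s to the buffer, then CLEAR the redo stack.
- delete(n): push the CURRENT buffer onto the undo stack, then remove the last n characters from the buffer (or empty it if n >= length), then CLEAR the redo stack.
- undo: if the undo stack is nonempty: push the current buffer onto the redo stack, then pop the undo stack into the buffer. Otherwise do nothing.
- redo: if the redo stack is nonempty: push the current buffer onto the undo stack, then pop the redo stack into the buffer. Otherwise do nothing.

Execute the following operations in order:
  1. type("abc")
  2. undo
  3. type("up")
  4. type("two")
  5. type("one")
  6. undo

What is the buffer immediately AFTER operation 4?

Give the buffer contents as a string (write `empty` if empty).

After op 1 (type): buf='abc' undo_depth=1 redo_depth=0
After op 2 (undo): buf='(empty)' undo_depth=0 redo_depth=1
After op 3 (type): buf='up' undo_depth=1 redo_depth=0
After op 4 (type): buf='uptwo' undo_depth=2 redo_depth=0

Answer: uptwo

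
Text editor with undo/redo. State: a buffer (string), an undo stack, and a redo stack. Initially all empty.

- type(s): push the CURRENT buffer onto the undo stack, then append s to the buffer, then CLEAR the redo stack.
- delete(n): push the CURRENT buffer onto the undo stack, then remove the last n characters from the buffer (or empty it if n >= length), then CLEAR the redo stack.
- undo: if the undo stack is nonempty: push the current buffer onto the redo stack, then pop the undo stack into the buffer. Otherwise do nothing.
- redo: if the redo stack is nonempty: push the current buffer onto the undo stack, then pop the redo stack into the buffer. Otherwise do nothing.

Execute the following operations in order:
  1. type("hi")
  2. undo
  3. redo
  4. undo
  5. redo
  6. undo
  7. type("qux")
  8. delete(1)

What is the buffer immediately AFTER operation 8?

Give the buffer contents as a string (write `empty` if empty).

After op 1 (type): buf='hi' undo_depth=1 redo_depth=0
After op 2 (undo): buf='(empty)' undo_depth=0 redo_depth=1
After op 3 (redo): buf='hi' undo_depth=1 redo_depth=0
After op 4 (undo): buf='(empty)' undo_depth=0 redo_depth=1
After op 5 (redo): buf='hi' undo_depth=1 redo_depth=0
After op 6 (undo): buf='(empty)' undo_depth=0 redo_depth=1
After op 7 (type): buf='qux' undo_depth=1 redo_depth=0
After op 8 (delete): buf='qu' undo_depth=2 redo_depth=0

Answer: qu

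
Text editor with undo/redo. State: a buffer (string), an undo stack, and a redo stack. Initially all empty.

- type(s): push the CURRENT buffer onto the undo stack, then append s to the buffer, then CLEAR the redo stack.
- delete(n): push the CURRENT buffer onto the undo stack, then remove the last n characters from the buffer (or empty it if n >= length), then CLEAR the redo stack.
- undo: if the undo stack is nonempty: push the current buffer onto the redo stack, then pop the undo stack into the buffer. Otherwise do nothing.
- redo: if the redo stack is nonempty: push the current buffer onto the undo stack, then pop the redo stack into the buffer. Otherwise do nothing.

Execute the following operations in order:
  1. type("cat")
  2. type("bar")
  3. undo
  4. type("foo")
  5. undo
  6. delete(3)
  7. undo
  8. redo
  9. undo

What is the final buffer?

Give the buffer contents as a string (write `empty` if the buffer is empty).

Answer: cat

Derivation:
After op 1 (type): buf='cat' undo_depth=1 redo_depth=0
After op 2 (type): buf='catbar' undo_depth=2 redo_depth=0
After op 3 (undo): buf='cat' undo_depth=1 redo_depth=1
After op 4 (type): buf='catfoo' undo_depth=2 redo_depth=0
After op 5 (undo): buf='cat' undo_depth=1 redo_depth=1
After op 6 (delete): buf='(empty)' undo_depth=2 redo_depth=0
After op 7 (undo): buf='cat' undo_depth=1 redo_depth=1
After op 8 (redo): buf='(empty)' undo_depth=2 redo_depth=0
After op 9 (undo): buf='cat' undo_depth=1 redo_depth=1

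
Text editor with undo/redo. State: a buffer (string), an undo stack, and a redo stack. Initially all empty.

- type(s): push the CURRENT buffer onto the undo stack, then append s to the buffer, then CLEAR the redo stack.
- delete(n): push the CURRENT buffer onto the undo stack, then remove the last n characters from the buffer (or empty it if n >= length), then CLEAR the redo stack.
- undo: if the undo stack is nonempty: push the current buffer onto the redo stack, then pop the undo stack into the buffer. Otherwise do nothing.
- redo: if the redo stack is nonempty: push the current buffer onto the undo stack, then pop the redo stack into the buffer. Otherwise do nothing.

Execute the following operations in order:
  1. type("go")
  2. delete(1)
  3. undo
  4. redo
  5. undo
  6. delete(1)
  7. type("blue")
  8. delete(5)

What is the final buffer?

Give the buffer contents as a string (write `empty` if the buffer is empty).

Answer: empty

Derivation:
After op 1 (type): buf='go' undo_depth=1 redo_depth=0
After op 2 (delete): buf='g' undo_depth=2 redo_depth=0
After op 3 (undo): buf='go' undo_depth=1 redo_depth=1
After op 4 (redo): buf='g' undo_depth=2 redo_depth=0
After op 5 (undo): buf='go' undo_depth=1 redo_depth=1
After op 6 (delete): buf='g' undo_depth=2 redo_depth=0
After op 7 (type): buf='gblue' undo_depth=3 redo_depth=0
After op 8 (delete): buf='(empty)' undo_depth=4 redo_depth=0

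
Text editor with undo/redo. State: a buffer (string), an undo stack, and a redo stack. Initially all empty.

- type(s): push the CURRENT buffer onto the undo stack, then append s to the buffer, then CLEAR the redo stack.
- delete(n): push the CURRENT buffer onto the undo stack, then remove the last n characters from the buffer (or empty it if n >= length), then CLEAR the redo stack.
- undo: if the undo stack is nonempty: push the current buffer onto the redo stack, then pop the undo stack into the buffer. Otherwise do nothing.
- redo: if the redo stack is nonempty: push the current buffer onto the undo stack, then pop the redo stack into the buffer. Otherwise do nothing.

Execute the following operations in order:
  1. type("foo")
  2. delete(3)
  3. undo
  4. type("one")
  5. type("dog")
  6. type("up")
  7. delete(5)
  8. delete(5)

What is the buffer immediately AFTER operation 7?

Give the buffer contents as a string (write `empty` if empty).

Answer: fooone

Derivation:
After op 1 (type): buf='foo' undo_depth=1 redo_depth=0
After op 2 (delete): buf='(empty)' undo_depth=2 redo_depth=0
After op 3 (undo): buf='foo' undo_depth=1 redo_depth=1
After op 4 (type): buf='fooone' undo_depth=2 redo_depth=0
After op 5 (type): buf='fooonedog' undo_depth=3 redo_depth=0
After op 6 (type): buf='fooonedogup' undo_depth=4 redo_depth=0
After op 7 (delete): buf='fooone' undo_depth=5 redo_depth=0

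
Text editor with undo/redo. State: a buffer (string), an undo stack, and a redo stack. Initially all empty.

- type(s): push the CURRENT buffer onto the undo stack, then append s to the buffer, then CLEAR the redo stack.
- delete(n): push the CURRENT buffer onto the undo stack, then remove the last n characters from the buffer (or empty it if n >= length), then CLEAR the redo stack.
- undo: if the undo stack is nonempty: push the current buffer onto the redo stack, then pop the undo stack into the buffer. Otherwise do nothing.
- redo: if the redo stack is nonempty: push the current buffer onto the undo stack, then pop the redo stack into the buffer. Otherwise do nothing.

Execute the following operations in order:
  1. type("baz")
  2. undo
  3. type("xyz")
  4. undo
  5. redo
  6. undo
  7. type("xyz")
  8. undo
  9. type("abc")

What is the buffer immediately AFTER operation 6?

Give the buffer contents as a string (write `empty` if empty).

Answer: empty

Derivation:
After op 1 (type): buf='baz' undo_depth=1 redo_depth=0
After op 2 (undo): buf='(empty)' undo_depth=0 redo_depth=1
After op 3 (type): buf='xyz' undo_depth=1 redo_depth=0
After op 4 (undo): buf='(empty)' undo_depth=0 redo_depth=1
After op 5 (redo): buf='xyz' undo_depth=1 redo_depth=0
After op 6 (undo): buf='(empty)' undo_depth=0 redo_depth=1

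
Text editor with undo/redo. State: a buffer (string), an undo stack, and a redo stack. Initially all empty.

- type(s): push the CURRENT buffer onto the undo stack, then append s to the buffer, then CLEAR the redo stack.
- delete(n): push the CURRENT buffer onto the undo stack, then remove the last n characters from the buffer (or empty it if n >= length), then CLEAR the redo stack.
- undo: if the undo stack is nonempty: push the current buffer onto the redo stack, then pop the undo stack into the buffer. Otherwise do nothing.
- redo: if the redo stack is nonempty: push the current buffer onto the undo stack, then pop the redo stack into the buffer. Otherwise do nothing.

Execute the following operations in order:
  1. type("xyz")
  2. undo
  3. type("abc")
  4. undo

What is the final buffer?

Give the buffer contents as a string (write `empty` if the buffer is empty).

Answer: empty

Derivation:
After op 1 (type): buf='xyz' undo_depth=1 redo_depth=0
After op 2 (undo): buf='(empty)' undo_depth=0 redo_depth=1
After op 3 (type): buf='abc' undo_depth=1 redo_depth=0
After op 4 (undo): buf='(empty)' undo_depth=0 redo_depth=1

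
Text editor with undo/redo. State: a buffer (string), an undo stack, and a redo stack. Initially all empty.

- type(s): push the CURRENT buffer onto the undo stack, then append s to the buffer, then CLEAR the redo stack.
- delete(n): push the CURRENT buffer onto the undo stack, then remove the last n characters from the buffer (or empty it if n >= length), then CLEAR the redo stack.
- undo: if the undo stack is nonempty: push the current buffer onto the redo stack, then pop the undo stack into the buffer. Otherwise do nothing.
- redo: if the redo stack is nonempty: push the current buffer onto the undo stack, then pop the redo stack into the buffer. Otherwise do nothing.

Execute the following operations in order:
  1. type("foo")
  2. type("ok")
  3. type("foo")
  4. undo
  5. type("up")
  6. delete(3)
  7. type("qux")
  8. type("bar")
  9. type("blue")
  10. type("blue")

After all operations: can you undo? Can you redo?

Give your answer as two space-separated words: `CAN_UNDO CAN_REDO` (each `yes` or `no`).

After op 1 (type): buf='foo' undo_depth=1 redo_depth=0
After op 2 (type): buf='foook' undo_depth=2 redo_depth=0
After op 3 (type): buf='foookfoo' undo_depth=3 redo_depth=0
After op 4 (undo): buf='foook' undo_depth=2 redo_depth=1
After op 5 (type): buf='foookup' undo_depth=3 redo_depth=0
After op 6 (delete): buf='fooo' undo_depth=4 redo_depth=0
After op 7 (type): buf='foooqux' undo_depth=5 redo_depth=0
After op 8 (type): buf='foooquxbar' undo_depth=6 redo_depth=0
After op 9 (type): buf='foooquxbarblue' undo_depth=7 redo_depth=0
After op 10 (type): buf='foooquxbarblueblue' undo_depth=8 redo_depth=0

Answer: yes no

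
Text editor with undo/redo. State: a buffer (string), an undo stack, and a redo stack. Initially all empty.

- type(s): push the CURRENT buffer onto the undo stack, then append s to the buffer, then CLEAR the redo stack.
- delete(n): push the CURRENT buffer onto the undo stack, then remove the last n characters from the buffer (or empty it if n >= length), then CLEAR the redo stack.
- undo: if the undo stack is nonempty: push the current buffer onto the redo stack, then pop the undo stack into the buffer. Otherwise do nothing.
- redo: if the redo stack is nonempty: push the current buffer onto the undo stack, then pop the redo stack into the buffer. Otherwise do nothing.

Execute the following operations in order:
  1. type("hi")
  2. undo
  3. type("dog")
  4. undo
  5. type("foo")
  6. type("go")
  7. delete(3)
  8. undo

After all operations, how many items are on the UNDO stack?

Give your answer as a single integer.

Answer: 2

Derivation:
After op 1 (type): buf='hi' undo_depth=1 redo_depth=0
After op 2 (undo): buf='(empty)' undo_depth=0 redo_depth=1
After op 3 (type): buf='dog' undo_depth=1 redo_depth=0
After op 4 (undo): buf='(empty)' undo_depth=0 redo_depth=1
After op 5 (type): buf='foo' undo_depth=1 redo_depth=0
After op 6 (type): buf='foogo' undo_depth=2 redo_depth=0
After op 7 (delete): buf='fo' undo_depth=3 redo_depth=0
After op 8 (undo): buf='foogo' undo_depth=2 redo_depth=1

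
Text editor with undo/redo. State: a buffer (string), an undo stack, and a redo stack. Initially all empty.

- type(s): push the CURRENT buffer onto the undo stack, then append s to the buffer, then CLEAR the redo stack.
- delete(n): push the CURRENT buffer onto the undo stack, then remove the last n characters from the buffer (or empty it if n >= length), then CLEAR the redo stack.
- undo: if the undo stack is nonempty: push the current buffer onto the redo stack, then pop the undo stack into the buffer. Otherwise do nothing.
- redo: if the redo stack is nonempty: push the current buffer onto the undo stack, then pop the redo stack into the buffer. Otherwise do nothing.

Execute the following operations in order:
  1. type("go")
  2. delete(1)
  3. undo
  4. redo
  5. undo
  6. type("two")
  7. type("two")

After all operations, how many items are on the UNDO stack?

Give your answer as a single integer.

After op 1 (type): buf='go' undo_depth=1 redo_depth=0
After op 2 (delete): buf='g' undo_depth=2 redo_depth=0
After op 3 (undo): buf='go' undo_depth=1 redo_depth=1
After op 4 (redo): buf='g' undo_depth=2 redo_depth=0
After op 5 (undo): buf='go' undo_depth=1 redo_depth=1
After op 6 (type): buf='gotwo' undo_depth=2 redo_depth=0
After op 7 (type): buf='gotwotwo' undo_depth=3 redo_depth=0

Answer: 3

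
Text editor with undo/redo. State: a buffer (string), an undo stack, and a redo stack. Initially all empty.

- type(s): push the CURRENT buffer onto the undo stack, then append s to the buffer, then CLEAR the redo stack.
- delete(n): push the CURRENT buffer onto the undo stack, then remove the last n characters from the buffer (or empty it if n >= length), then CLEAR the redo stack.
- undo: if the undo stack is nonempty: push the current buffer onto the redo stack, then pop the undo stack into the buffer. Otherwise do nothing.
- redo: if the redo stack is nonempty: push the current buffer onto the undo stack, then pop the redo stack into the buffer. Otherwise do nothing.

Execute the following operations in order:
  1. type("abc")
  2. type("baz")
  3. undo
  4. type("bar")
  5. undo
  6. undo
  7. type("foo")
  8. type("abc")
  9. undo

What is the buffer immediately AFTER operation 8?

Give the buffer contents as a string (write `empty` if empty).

Answer: fooabc

Derivation:
After op 1 (type): buf='abc' undo_depth=1 redo_depth=0
After op 2 (type): buf='abcbaz' undo_depth=2 redo_depth=0
After op 3 (undo): buf='abc' undo_depth=1 redo_depth=1
After op 4 (type): buf='abcbar' undo_depth=2 redo_depth=0
After op 5 (undo): buf='abc' undo_depth=1 redo_depth=1
After op 6 (undo): buf='(empty)' undo_depth=0 redo_depth=2
After op 7 (type): buf='foo' undo_depth=1 redo_depth=0
After op 8 (type): buf='fooabc' undo_depth=2 redo_depth=0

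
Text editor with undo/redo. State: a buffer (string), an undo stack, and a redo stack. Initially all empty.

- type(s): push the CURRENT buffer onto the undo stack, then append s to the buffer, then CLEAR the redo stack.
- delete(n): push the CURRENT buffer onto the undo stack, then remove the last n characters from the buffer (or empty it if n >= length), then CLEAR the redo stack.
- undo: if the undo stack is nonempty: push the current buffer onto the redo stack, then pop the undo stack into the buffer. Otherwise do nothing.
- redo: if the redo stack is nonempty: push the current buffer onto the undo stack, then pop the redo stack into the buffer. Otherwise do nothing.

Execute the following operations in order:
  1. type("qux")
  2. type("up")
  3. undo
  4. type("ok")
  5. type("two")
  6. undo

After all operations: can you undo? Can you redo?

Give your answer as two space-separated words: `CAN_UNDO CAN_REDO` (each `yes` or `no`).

Answer: yes yes

Derivation:
After op 1 (type): buf='qux' undo_depth=1 redo_depth=0
After op 2 (type): buf='quxup' undo_depth=2 redo_depth=0
After op 3 (undo): buf='qux' undo_depth=1 redo_depth=1
After op 4 (type): buf='quxok' undo_depth=2 redo_depth=0
After op 5 (type): buf='quxoktwo' undo_depth=3 redo_depth=0
After op 6 (undo): buf='quxok' undo_depth=2 redo_depth=1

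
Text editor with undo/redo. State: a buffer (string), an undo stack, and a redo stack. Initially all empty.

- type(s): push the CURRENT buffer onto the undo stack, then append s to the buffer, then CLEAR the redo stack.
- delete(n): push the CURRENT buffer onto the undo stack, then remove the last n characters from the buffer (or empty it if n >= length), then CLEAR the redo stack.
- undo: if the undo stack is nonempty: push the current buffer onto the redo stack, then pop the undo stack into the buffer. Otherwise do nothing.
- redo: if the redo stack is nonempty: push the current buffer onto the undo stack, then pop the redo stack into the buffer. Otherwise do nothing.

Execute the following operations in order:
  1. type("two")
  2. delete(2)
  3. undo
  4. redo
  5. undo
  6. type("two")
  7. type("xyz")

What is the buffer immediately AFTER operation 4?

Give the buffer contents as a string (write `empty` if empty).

After op 1 (type): buf='two' undo_depth=1 redo_depth=0
After op 2 (delete): buf='t' undo_depth=2 redo_depth=0
After op 3 (undo): buf='two' undo_depth=1 redo_depth=1
After op 4 (redo): buf='t' undo_depth=2 redo_depth=0

Answer: t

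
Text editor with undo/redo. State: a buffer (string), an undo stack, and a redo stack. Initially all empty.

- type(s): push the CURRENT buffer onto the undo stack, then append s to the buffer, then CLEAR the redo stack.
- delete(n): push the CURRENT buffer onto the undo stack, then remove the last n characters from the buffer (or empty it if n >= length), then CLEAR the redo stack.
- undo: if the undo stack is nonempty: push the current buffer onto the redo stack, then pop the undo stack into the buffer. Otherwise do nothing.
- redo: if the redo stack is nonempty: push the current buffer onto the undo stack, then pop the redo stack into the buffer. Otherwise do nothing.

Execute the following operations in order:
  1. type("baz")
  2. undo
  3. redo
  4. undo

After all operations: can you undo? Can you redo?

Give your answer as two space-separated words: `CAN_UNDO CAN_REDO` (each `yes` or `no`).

Answer: no yes

Derivation:
After op 1 (type): buf='baz' undo_depth=1 redo_depth=0
After op 2 (undo): buf='(empty)' undo_depth=0 redo_depth=1
After op 3 (redo): buf='baz' undo_depth=1 redo_depth=0
After op 4 (undo): buf='(empty)' undo_depth=0 redo_depth=1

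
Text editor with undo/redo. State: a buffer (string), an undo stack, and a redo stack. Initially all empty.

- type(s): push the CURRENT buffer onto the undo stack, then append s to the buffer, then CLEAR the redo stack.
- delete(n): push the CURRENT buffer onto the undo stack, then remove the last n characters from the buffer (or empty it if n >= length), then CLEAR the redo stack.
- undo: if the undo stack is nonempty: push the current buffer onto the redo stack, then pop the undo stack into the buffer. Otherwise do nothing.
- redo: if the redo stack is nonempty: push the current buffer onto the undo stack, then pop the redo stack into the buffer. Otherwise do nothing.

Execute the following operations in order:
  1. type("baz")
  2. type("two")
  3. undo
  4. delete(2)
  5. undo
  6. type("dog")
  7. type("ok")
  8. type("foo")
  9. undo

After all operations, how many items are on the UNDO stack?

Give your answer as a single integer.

Answer: 3

Derivation:
After op 1 (type): buf='baz' undo_depth=1 redo_depth=0
After op 2 (type): buf='baztwo' undo_depth=2 redo_depth=0
After op 3 (undo): buf='baz' undo_depth=1 redo_depth=1
After op 4 (delete): buf='b' undo_depth=2 redo_depth=0
After op 5 (undo): buf='baz' undo_depth=1 redo_depth=1
After op 6 (type): buf='bazdog' undo_depth=2 redo_depth=0
After op 7 (type): buf='bazdogok' undo_depth=3 redo_depth=0
After op 8 (type): buf='bazdogokfoo' undo_depth=4 redo_depth=0
After op 9 (undo): buf='bazdogok' undo_depth=3 redo_depth=1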